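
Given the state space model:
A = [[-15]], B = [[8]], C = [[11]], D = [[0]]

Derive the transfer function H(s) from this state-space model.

(sI - A)⁻¹ = 1/(s + 15). H(s) = 11 × 8/(s + 15) + 0 = 88/(s + 15).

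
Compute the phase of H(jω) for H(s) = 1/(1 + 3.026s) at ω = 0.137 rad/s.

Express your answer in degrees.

Phase = -arctan(ωτ) = -arctan(0.137 × 3.026) = -22.5°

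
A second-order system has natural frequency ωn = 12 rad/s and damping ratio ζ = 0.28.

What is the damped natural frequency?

ωd = ωn√(1 - ζ²) = 12√(1 - 0.28²) = 11.52 rad/s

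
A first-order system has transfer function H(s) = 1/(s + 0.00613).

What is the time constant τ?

For H(s) = 1/(s + 1/τ), the pole is at -1/τ = -0.00613, so τ = 1/0.00613 = 163.1 s.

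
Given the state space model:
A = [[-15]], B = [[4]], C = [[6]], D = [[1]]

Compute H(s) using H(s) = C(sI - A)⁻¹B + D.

(sI - A)⁻¹ = 1/(s + 15). H(s) = 6×4/(s + 15) + 1 = (s + 39)/(s + 15).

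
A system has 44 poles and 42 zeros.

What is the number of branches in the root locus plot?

Root locus has n branches where n = number of poles = 44.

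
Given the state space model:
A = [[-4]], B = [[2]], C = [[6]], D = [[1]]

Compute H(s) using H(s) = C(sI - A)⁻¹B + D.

(sI - A)⁻¹ = 1/(s + 4). H(s) = 6×2/(s + 4) + 1 = (s + 16)/(s + 4).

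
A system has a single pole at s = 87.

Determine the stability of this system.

Pole at s = 87 is in the right half-plane. Unstable.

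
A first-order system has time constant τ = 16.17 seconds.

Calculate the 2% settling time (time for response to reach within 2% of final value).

For first-order system, 2% settling time ≈ 4τ = 4 × 16.17 = 64.68 s.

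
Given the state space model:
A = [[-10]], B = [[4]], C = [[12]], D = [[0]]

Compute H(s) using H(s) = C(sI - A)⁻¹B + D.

(sI - A)⁻¹ = 1/(s + 10). H(s) = 12 × 4/(s + 10) + 0 = 48/(s + 10).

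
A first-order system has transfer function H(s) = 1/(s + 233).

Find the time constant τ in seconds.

For H(s) = 1/(s + 1/τ), the pole is at -1/τ = -233, so τ = 1/233 = 0.0043 s.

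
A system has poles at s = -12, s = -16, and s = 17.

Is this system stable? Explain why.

Pole(s) at s = 17 are not in the left half-plane. System is unstable.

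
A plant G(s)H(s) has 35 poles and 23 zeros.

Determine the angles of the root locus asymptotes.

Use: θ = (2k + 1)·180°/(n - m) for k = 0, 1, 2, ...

n - m = 35 - 23 = 12. Angles: θk = (2k + 1)·180°/12 = 15°, 45°, 75°, 105°, 135°, 165°, 195°, 225°, 255°, 285°, 315°, 345°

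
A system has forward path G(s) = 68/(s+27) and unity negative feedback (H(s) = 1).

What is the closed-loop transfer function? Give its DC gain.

T(s) = G/(1+GH) = [68/(s+27)] / [1 + 68/(s+27)] = 68/(s+27+68) = 68/(s+95). DC gain = 68/95 = 0.7158.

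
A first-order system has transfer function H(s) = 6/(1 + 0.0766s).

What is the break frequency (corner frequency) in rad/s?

Corner frequency = 1/τ = 1/0.0766 = 13.055 rad/s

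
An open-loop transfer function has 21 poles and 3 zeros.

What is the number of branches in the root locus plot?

Root locus has n branches where n = number of poles = 21.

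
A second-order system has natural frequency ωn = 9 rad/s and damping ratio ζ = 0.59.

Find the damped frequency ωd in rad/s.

ωd = ωn√(1 - ζ²) = 9√(1 - 0.59²) = 7.27 rad/s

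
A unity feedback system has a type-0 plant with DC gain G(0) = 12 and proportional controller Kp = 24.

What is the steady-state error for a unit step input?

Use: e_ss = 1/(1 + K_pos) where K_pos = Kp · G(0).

K_pos = Kp · G(0) = 24 × 12 = 288. e_ss = 1/(1 + 288) = 0.0035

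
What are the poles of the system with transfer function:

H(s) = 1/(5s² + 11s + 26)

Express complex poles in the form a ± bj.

Discriminant = 11² - 4×5×26 = 121 - 520 = -399 < 0, so the poles are a complex conjugate pair s = (-11 ± j√399)/(2×5). Real part = -11/(2×5) = -11/10 = -1.1; imaginary part = ±√399/(2×5) ≈ 1.9975. Poles: s = -1.1 ± 1.9975j.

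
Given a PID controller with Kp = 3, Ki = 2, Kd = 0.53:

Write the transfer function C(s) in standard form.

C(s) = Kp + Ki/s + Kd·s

Substituting values: C(s) = 3 + 2/s + 0.53s = (0.53s² + 3s + 2)/s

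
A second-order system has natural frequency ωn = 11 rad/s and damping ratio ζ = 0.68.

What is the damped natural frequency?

ωd = ωn√(1 - ζ²) = 11√(1 - 0.68²) = 8.07 rad/s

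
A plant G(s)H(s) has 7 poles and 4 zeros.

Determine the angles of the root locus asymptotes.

n - m = 7 - 4 = 3. Angles: θk = (2k + 1)·180°/3 = 60°, 180°, 300°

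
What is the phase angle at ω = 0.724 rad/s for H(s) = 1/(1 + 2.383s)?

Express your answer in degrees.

Phase = -arctan(ωτ) = -arctan(0.724 × 2.383) = -59.9°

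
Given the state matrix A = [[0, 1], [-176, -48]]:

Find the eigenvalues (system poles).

det(A - λI) = λ² - (-48)λ + 176 = (λ - (-44))(λ - (-4)). Eigenvalues: -44, -4.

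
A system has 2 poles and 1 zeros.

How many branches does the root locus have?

Root locus has n branches where n = number of poles = 2.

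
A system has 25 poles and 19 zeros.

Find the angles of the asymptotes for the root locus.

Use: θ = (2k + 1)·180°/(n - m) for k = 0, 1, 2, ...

n - m = 25 - 19 = 6. Angles: θk = (2k + 1)·180°/6 = 30°, 90°, 150°, 210°, 270°, 330°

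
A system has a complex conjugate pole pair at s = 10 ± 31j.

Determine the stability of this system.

Real part of poles is 10 (> 0, right half-plane). Unstable.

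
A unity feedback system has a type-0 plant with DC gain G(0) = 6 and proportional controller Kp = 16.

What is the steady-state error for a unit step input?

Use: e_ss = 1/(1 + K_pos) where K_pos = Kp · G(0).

K_pos = Kp · G(0) = 16 × 6 = 96. e_ss = 1/(1 + 96) = 0.0103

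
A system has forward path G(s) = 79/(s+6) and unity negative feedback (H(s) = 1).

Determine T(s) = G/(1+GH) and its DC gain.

T(s) = G/(1+GH) = [79/(s+6)] / [1 + 79/(s+6)] = 79/(s+6+79) = 79/(s+85). DC gain = 79/85 = 0.9294.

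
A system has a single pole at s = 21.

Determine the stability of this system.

Pole at s = 21 is in the right half-plane. Unstable.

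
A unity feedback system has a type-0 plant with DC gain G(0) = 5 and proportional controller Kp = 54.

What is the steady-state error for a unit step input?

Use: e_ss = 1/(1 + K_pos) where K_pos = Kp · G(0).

K_pos = Kp · G(0) = 54 × 5 = 270. e_ss = 1/(1 + 270) = 0.0037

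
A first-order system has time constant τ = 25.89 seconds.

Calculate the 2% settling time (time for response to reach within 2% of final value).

For first-order system, 2% settling time ≈ 4τ = 4 × 25.89 = 103.56 s.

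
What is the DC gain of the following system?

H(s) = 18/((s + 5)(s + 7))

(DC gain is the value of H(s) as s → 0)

DC gain = H(0) = 18/(5 × 7) = 18/35 = 0.5143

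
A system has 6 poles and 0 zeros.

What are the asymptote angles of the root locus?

n - m = 6 - 0 = 6. Angles: θk = (2k + 1)·180°/6 = 30°, 90°, 150°, 210°, 270°, 330°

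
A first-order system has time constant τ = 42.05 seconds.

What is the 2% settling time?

For first-order system, 2% settling time ≈ 4τ = 4 × 42.05 = 168.2 s.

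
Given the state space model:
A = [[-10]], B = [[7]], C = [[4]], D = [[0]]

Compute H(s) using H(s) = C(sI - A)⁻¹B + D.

(sI - A)⁻¹ = 1/(s + 10). H(s) = 4 × 7/(s + 10) + 0 = 28/(s + 10).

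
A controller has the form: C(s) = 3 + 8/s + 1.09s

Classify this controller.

This is a Proportional-Integral-Derivative (PID) controller.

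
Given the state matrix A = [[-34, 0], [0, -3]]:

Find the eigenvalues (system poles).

For diagonal matrix, eigenvalues are diagonal entries: λ₁ = -34, λ₂ = -3.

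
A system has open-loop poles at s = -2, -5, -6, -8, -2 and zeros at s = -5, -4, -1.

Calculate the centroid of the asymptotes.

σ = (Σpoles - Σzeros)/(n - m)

σ = (Σpoles - Σzeros)/(n - m) = (-23 - (-10))/(5 - 3) = -13/2 = -6.5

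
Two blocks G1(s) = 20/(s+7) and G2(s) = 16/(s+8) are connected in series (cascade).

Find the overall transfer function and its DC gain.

Series: multiply transfer functions. G_eq = 20/(s+7) × 16/(s+8) = 320/((s+7)(s+8)). DC gain = 320/(7×8) = 5.7143.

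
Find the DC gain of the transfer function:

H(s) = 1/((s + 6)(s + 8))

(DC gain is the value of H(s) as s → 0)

DC gain = H(0) = 1/(6 × 8) = 1/48 = 0.0208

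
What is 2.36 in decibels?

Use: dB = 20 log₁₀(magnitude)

dB = 20 log₁₀(2.36) = 7.5 dB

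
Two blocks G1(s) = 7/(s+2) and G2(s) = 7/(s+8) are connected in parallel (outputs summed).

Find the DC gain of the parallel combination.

Parallel: G_eq = G1 + G2. DC gain = G1(0) + G2(0) = 7/2 + 7/8 = 3.5 + 0.875 = 4.375.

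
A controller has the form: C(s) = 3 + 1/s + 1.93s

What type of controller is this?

This is a Proportional-Integral-Derivative (PID) controller.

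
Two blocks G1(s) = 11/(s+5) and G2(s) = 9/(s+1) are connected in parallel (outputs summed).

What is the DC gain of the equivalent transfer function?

Parallel: G_eq = G1 + G2. DC gain = G1(0) + G2(0) = 11/5 + 9/1 = 2.2 + 9 = 11.2.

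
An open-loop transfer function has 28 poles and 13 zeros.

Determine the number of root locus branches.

Root locus has n branches where n = number of poles = 28.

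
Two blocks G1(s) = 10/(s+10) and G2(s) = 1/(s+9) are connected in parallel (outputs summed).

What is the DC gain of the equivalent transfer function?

Parallel: G_eq = G1 + G2. DC gain = G1(0) + G2(0) = 10/10 + 1/9 = 1 + 0.1111 = 1.1111.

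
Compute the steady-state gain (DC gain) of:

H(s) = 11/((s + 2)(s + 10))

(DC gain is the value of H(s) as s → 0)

DC gain = H(0) = 11/(2 × 10) = 11/20 = 0.55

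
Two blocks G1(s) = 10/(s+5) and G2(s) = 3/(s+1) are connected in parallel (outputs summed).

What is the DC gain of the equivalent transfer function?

Parallel: G_eq = G1 + G2. DC gain = G1(0) + G2(0) = 10/5 + 3/1 = 2 + 3 = 5.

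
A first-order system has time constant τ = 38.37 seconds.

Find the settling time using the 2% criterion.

For first-order system, 2% settling time ≈ 4τ = 4 × 38.37 = 153.48 s.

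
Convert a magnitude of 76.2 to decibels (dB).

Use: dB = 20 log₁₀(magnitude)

dB = 20 log₁₀(76.2) = 37.6 dB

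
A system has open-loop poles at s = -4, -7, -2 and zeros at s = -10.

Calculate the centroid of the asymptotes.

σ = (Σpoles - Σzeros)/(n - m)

σ = (Σpoles - Σzeros)/(n - m) = (-13 - (-10))/(3 - 1) = -3/2 = -1.5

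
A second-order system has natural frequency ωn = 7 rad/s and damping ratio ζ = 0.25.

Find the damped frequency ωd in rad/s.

ωd = ωn√(1 - ζ²) = 7√(1 - 0.25²) = 6.78 rad/s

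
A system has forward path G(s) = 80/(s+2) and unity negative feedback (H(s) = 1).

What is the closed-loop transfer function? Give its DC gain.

T(s) = G/(1+GH) = [80/(s+2)] / [1 + 80/(s+2)] = 80/(s+2+80) = 80/(s+82). DC gain = 80/82 = 0.9756.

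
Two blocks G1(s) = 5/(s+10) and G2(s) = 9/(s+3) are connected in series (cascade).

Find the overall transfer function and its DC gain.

Series: multiply transfer functions. G_eq = 5/(s+10) × 9/(s+3) = 45/((s+10)(s+3)). DC gain = 45/(10×3) = 1.5.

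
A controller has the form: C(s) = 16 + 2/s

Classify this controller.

This is a Proportional-Integral (PI) controller.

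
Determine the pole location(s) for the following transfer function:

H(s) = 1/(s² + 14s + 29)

Discriminant = 14² - 4×1×29 = 196 - 116 = 80 > 0, so two distinct real poles. Using quadratic formula: s = (-14 ± √80)/(2×1) = (-14 ± √80)/2, with √80 ≈ 8.9443. s₁ ≈ -2.5279, s₂ ≈ -11.4721. Poles: s₁ = -2.5279, s₂ = -11.4721.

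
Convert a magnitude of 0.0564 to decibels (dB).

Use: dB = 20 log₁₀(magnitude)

dB = 20 log₁₀(0.0564) = -25.0 dB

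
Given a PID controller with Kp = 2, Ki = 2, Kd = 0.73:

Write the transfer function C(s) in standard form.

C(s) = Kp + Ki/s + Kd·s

Substituting values: C(s) = 2 + 2/s + 0.73s = (0.73s² + 2s + 2)/s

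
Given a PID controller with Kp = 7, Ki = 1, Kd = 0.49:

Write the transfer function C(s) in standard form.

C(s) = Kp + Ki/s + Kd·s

Substituting values: C(s) = 7 + 1/s + 0.49s = (0.49s² + 7s + 1)/s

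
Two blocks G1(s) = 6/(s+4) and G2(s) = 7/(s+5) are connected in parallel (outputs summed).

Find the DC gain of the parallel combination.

Parallel: G_eq = G1 + G2. DC gain = G1(0) + G2(0) = 6/4 + 7/5 = 1.5 + 1.4 = 2.9.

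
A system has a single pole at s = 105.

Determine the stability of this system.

Pole at s = 105 is in the right half-plane. Unstable.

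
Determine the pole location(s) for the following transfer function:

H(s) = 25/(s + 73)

Pole is where denominator = 0: s + 73 = 0, so s = -73.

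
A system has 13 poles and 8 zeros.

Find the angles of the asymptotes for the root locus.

n - m = 13 - 8 = 5. Angles: θk = (2k + 1)·180°/5 = 36°, 108°, 180°, 252°, 324°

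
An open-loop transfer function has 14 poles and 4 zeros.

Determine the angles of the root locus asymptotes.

n - m = 14 - 4 = 10. Angles: θk = (2k + 1)·180°/10 = 18°, 54°, 90°, 126°, 162°, 198°, 234°, 270°, 306°, 342°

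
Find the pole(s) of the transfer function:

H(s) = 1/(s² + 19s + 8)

Discriminant = 19² - 4×1×8 = 361 - 32 = 329 > 0, so two distinct real poles. Using quadratic formula: s = (-19 ± √329)/(2×1) = (-19 ± √329)/2, with √329 ≈ 18.1384. s₁ ≈ -0.4308, s₂ ≈ -18.5692. Poles: s₁ = -0.4308, s₂ = -18.5692.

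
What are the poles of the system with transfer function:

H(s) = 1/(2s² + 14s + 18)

Discriminant = 14² - 4×2×18 = 196 - 144 = 52 > 0, so two distinct real poles. Using quadratic formula: s = (-14 ± √52)/(2×2) = (-14 ± √52)/4, with √52 ≈ 7.2111. s₁ ≈ -1.6972, s₂ ≈ -5.3028. Poles: s₁ = -1.6972, s₂ = -5.3028.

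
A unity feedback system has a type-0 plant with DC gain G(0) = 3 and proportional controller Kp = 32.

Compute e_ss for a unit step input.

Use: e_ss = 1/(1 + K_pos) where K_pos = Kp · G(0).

K_pos = Kp · G(0) = 32 × 3 = 96. e_ss = 1/(1 + 96) = 0.0103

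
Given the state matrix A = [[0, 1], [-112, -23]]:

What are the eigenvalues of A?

det(A - λI) = λ² - (-23)λ + 112 = (λ - (-16))(λ - (-7)). Eigenvalues: -16, -7.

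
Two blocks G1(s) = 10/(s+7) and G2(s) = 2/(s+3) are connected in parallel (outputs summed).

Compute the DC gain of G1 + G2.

Parallel: G_eq = G1 + G2. DC gain = G1(0) + G2(0) = 10/7 + 2/3 = 1.4286 + 0.6667 = 2.0952.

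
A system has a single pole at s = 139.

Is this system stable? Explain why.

Pole at s = 139 is in the right half-plane. Unstable.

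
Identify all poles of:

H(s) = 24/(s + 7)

Pole is where denominator = 0: s + 7 = 0, so s = -7.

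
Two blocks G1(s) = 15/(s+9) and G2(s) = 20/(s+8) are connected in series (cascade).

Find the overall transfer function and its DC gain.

Series: multiply transfer functions. G_eq = 15/(s+9) × 20/(s+8) = 300/((s+9)(s+8)). DC gain = 300/(9×8) = 4.1667.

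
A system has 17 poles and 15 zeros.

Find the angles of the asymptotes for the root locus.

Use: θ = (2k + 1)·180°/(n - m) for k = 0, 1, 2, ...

n - m = 17 - 15 = 2. Angles: θk = (2k + 1)·180°/2 = 90°, 270°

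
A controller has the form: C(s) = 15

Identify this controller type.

This is a Proportional (P) controller.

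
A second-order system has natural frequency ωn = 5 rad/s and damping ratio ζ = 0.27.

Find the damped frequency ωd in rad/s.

ωd = ωn√(1 - ζ²) = 5√(1 - 0.27²) = 4.81 rad/s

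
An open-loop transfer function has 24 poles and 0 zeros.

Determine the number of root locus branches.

Root locus has n branches where n = number of poles = 24.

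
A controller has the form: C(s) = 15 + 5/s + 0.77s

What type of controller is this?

This is a Proportional-Integral-Derivative (PID) controller.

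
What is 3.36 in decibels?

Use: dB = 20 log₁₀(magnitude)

dB = 20 log₁₀(3.36) = 10.5 dB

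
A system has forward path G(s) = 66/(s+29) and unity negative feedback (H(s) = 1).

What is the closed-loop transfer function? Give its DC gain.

T(s) = G/(1+GH) = [66/(s+29)] / [1 + 66/(s+29)] = 66/(s+29+66) = 66/(s+95). DC gain = 66/95 = 0.6947.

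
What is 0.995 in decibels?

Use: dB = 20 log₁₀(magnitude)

dB = 20 log₁₀(0.995) = -0.0 dB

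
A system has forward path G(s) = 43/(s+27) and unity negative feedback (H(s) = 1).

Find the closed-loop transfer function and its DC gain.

T(s) = G/(1+GH) = [43/(s+27)] / [1 + 43/(s+27)] = 43/(s+27+43) = 43/(s+70). DC gain = 43/70 = 0.6143.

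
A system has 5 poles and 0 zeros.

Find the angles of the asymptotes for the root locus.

n - m = 5 - 0 = 5. Angles: θk = (2k + 1)·180°/5 = 36°, 108°, 180°, 252°, 324°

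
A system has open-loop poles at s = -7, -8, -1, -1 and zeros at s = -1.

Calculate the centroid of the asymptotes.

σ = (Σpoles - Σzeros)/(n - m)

σ = (Σpoles - Σzeros)/(n - m) = (-17 - (-1))/(4 - 1) = -16/3 = -5.33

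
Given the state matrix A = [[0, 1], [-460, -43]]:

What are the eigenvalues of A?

det(A - λI) = λ² - (-43)λ + 460 = (λ - (-23))(λ - (-20)). Eigenvalues: -23, -20.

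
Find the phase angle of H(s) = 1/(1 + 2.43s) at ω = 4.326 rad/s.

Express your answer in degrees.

Phase = -arctan(ωτ) = -arctan(4.326 × 2.43) = -84.6°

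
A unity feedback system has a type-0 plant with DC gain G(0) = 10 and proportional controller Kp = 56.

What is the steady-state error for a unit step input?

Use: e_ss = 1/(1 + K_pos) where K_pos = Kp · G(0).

K_pos = Kp · G(0) = 56 × 10 = 560. e_ss = 1/(1 + 560) = 0.0018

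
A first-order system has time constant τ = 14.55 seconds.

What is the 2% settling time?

For first-order system, 2% settling time ≈ 4τ = 4 × 14.55 = 58.2 s.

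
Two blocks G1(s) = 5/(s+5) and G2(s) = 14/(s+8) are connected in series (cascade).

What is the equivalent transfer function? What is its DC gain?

Series: multiply transfer functions. G_eq = 5/(s+5) × 14/(s+8) = 70/((s+5)(s+8)). DC gain = 70/(5×8) = 1.75.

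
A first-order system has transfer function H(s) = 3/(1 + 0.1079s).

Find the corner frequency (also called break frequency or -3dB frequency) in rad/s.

Corner frequency = 1/τ = 1/0.1079 = 9.268 rad/s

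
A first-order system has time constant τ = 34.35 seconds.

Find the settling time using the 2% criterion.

For first-order system, 2% settling time ≈ 4τ = 4 × 34.35 = 137.4 s.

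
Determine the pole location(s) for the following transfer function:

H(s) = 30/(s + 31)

Pole is where denominator = 0: s + 31 = 0, so s = -31.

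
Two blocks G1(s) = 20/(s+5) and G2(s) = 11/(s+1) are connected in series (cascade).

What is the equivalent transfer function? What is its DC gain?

Series: multiply transfer functions. G_eq = 20/(s+5) × 11/(s+1) = 220/((s+5)(s+1)). DC gain = 220/(5×1) = 44.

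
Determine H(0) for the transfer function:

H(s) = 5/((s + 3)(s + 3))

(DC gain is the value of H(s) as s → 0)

DC gain = H(0) = 5/(3 × 3) = 5/9 = 0.5556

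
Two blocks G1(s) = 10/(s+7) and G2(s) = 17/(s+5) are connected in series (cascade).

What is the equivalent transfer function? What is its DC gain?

Series: multiply transfer functions. G_eq = 10/(s+7) × 17/(s+5) = 170/((s+7)(s+5)). DC gain = 170/(7×5) = 4.8571.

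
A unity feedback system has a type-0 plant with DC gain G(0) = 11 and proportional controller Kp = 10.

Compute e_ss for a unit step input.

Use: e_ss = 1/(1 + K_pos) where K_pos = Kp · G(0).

K_pos = Kp · G(0) = 10 × 11 = 110. e_ss = 1/(1 + 110) = 0.0090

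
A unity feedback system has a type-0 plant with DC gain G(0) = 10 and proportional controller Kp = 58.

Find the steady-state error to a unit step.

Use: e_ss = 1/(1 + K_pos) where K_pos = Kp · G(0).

K_pos = Kp · G(0) = 58 × 10 = 580. e_ss = 1/(1 + 580) = 0.0017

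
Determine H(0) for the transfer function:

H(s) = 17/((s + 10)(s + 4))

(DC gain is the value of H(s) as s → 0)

DC gain = H(0) = 17/(10 × 4) = 17/40 = 0.425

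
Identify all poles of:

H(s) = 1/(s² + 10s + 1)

Discriminant = 10² - 4×1×1 = 100 - 4 = 96 > 0, so two distinct real poles. Using quadratic formula: s = (-10 ± √96)/(2×1) = (-10 ± √96)/2, with √96 ≈ 9.7980. s₁ ≈ -0.1010, s₂ ≈ -9.8990. Poles: s₁ = -0.1010, s₂ = -9.8990.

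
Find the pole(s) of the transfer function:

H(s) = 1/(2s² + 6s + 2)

Discriminant = 6² - 4×2×2 = 36 - 16 = 20 > 0, so two distinct real poles. Using quadratic formula: s = (-6 ± √20)/(2×2) = (-6 ± √20)/4, with √20 ≈ 4.4721. s₁ ≈ -0.3820, s₂ ≈ -2.6180. Poles: s₁ = -0.3820, s₂ = -2.6180.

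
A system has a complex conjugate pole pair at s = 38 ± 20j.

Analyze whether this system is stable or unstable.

Real part of poles is 38 (> 0, right half-plane). Unstable.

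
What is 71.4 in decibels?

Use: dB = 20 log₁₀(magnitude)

dB = 20 log₁₀(71.4) = 37.1 dB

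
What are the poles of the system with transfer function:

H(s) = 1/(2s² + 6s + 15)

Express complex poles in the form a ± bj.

Discriminant = 6² - 4×2×15 = 36 - 120 = -84 < 0, so the poles are a complex conjugate pair s = (-6 ± j√84)/(2×2). Real part = -6/(2×2) = -6/4 = -1.5; imaginary part = ±√84/(2×2) ≈ 2.2913. Poles: s = -1.5 ± 2.2913j.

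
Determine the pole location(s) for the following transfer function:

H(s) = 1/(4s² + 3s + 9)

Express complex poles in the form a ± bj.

Discriminant = 3² - 4×4×9 = 9 - 144 = -135 < 0, so the poles are a complex conjugate pair s = (-3 ± j√135)/(2×4). Real part = -3/(2×4) = -3/8 = -0.375; imaginary part = ±√135/(2×4) ≈ 1.4524. Poles: s = -0.375 ± 1.4524j.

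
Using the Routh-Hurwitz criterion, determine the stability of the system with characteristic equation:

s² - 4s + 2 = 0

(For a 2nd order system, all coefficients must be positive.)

Coefficients: 1, -4, 2. b=-4 not positive, so system is unstable.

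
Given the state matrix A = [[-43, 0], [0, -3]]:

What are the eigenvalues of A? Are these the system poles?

For diagonal matrix, eigenvalues are diagonal entries: λ₁ = -43, λ₂ = -3. Eigenvalues of A = system poles.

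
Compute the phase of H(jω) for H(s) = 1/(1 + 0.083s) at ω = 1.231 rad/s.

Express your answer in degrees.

Phase = -arctan(ωτ) = -arctan(1.231 × 0.083) = -5.8°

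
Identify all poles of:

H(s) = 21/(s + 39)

Pole is where denominator = 0: s + 39 = 0, so s = -39.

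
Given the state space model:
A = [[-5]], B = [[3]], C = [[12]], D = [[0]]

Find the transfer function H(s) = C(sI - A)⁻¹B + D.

(sI - A)⁻¹ = 1/(s + 5). H(s) = 12 × 3/(s + 5) + 0 = 36/(s + 5).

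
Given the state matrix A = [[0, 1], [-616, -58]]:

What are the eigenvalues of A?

det(A - λI) = λ² - (-58)λ + 616 = (λ - (-14))(λ - (-44)). Eigenvalues: -14, -44.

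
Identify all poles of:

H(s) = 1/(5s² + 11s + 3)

Discriminant = 11² - 4×5×3 = 121 - 60 = 61 > 0, so two distinct real poles. Using quadratic formula: s = (-11 ± √61)/(2×5) = (-11 ± √61)/10, with √61 ≈ 7.8102. s₁ ≈ -0.3190, s₂ ≈ -1.8810. Poles: s₁ = -0.3190, s₂ = -1.8810.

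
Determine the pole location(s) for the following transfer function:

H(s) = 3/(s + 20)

Pole is where denominator = 0: s + 20 = 0, so s = -20.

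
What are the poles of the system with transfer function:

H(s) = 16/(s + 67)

Pole is where denominator = 0: s + 67 = 0, so s = -67.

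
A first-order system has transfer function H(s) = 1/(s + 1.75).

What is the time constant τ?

For H(s) = 1/(s + 1/τ), the pole is at -1/τ = -1.75, so τ = 1/1.75 = 0.5714 s.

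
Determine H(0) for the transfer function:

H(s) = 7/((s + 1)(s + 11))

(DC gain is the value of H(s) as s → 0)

DC gain = H(0) = 7/(1 × 11) = 7/11 = 0.6364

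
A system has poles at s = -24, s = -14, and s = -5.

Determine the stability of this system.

All poles are in the left half-plane. System is stable.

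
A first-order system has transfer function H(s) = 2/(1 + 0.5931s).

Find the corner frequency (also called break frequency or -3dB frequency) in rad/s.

Corner frequency = 1/τ = 1/0.5931 = 1.686 rad/s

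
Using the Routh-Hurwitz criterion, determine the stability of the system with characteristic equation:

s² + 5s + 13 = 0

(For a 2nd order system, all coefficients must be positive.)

Coefficients: 1, 5, 13. All positive, so system is stable.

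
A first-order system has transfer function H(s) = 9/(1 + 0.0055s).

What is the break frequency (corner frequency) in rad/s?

Corner frequency = 1/τ = 1/0.0055 = 181.818 rad/s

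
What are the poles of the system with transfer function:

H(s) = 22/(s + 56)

Pole is where denominator = 0: s + 56 = 0, so s = -56.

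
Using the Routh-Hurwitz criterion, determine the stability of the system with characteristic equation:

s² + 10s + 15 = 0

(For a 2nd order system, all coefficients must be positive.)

Coefficients: 1, 10, 15. All positive, so system is stable.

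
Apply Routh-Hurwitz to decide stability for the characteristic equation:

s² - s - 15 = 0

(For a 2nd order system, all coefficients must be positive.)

Coefficients: 1, -1, -15. b=-1, c=-15 not positive, so system is unstable.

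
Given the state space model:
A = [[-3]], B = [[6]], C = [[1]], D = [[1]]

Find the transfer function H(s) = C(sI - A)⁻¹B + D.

(sI - A)⁻¹ = 1/(s + 3). H(s) = 1×6/(s + 3) + 1 = (s + 9)/(s + 3).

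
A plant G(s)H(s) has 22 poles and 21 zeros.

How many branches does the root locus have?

Root locus has n branches where n = number of poles = 22.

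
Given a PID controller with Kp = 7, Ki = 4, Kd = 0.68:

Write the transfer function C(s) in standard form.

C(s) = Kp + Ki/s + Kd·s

Substituting values: C(s) = 7 + 4/s + 0.68s = (0.68s² + 7s + 4)/s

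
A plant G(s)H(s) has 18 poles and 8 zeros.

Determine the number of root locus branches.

Root locus has n branches where n = number of poles = 18.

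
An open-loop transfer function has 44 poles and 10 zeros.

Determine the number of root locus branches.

Root locus has n branches where n = number of poles = 44.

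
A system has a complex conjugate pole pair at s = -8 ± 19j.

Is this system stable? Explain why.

Real part of poles is -8 (< 0, left half-plane). Stable.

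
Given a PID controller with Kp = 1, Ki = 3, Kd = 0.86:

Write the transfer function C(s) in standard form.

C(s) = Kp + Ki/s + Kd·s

Substituting values: C(s) = 1 + 3/s + 0.86s = (0.86s² + s + 3)/s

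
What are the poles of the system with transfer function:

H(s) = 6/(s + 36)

Pole is where denominator = 0: s + 36 = 0, so s = -36.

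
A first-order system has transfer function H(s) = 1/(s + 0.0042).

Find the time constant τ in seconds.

For H(s) = 1/(s + 1/τ), the pole is at -1/τ = -0.0042, so τ = 1/0.0042 = 238.1 s.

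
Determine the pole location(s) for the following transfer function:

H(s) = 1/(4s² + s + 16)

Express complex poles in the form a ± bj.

Discriminant = 1² - 4×4×16 = 1 - 256 = -255 < 0, so the poles are a complex conjugate pair s = (-1 ± j√255)/(2×4). Real part = -1/(2×4) = -1/8 = -0.125; imaginary part = ±√255/(2×4) ≈ 1.9961. Poles: s = -0.125 ± 1.9961j.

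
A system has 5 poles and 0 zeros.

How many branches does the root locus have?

Root locus has n branches where n = number of poles = 5.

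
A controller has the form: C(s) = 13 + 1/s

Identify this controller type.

This is a Proportional-Integral (PI) controller.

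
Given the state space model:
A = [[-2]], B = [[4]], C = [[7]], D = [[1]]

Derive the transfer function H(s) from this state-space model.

(sI - A)⁻¹ = 1/(s + 2). H(s) = 7×4/(s + 2) + 1 = (s + 30)/(s + 2).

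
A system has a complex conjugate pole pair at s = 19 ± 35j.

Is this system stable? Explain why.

Real part of poles is 19 (> 0, right half-plane). Unstable.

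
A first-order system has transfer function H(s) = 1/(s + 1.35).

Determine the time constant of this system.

For H(s) = 1/(s + 1/τ), the pole is at -1/τ = -1.35, so τ = 1/1.35 = 0.7407 s.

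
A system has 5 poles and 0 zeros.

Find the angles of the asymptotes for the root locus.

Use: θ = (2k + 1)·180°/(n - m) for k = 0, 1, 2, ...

n - m = 5 - 0 = 5. Angles: θk = (2k + 1)·180°/5 = 36°, 108°, 180°, 252°, 324°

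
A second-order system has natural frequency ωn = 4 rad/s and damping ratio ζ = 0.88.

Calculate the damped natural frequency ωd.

ωd = ωn√(1 - ζ²) = 4√(1 - 0.88²) = 1.9 rad/s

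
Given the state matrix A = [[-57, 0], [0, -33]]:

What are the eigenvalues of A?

For diagonal matrix, eigenvalues are diagonal entries: λ₁ = -57, λ₂ = -33.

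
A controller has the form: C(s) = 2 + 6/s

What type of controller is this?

This is a Proportional-Integral (PI) controller.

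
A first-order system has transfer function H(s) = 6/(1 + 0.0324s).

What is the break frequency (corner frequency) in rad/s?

Corner frequency = 1/τ = 1/0.0324 = 30.864 rad/s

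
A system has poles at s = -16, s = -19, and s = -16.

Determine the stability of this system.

All poles are in the left half-plane. System is stable.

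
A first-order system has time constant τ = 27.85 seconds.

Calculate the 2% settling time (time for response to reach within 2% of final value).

For first-order system, 2% settling time ≈ 4τ = 4 × 27.85 = 111.4 s.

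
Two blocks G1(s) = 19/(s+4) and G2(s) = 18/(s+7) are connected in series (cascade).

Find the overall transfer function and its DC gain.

Series: multiply transfer functions. G_eq = 19/(s+4) × 18/(s+7) = 342/((s+4)(s+7)). DC gain = 342/(4×7) = 12.2143.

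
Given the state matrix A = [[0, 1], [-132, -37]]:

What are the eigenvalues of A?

det(A - λI) = λ² - (-37)λ + 132 = (λ - (-4))(λ - (-33)). Eigenvalues: -4, -33.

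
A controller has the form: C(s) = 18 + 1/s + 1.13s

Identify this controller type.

This is a Proportional-Integral-Derivative (PID) controller.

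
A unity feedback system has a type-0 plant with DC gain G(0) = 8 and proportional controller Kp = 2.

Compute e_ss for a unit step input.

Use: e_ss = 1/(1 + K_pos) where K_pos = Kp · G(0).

K_pos = Kp · G(0) = 2 × 8 = 16. e_ss = 1/(1 + 16) = 0.0588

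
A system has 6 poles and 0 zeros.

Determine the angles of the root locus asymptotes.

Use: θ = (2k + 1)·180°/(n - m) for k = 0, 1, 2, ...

n - m = 6 - 0 = 6. Angles: θk = (2k + 1)·180°/6 = 30°, 90°, 150°, 210°, 270°, 330°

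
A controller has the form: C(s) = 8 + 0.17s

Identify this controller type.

This is a Proportional-Derivative (PD) controller.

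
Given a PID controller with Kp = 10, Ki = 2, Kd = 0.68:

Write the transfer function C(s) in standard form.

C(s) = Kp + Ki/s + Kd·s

Substituting values: C(s) = 10 + 2/s + 0.68s = (0.68s² + 10s + 2)/s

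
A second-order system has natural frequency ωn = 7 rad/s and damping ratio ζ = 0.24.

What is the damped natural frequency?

ωd = ωn√(1 - ζ²) = 7√(1 - 0.24²) = 6.8 rad/s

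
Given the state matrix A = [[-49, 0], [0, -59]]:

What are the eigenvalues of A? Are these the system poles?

For diagonal matrix, eigenvalues are diagonal entries: λ₁ = -49, λ₂ = -59. Eigenvalues of A = system poles.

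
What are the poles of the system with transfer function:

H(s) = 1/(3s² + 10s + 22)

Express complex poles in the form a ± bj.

Discriminant = 10² - 4×3×22 = 100 - 264 = -164 < 0, so the poles are a complex conjugate pair s = (-10 ± j√164)/(2×3). Real part = -10/(2×3) = -10/6 ≈ -1.6667; imaginary part = ±√164/(2×3) ≈ 2.1344. Poles: s = -1.6667 ± 2.1344j.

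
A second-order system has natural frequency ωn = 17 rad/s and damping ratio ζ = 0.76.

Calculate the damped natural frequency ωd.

ωd = ωn√(1 - ζ²) = 17√(1 - 0.76²) = 11.05 rad/s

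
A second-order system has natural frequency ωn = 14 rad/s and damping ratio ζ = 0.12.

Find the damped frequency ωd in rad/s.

ωd = ωn√(1 - ζ²) = 14√(1 - 0.12²) = 13.9 rad/s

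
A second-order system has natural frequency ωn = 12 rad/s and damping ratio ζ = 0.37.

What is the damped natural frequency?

ωd = ωn√(1 - ζ²) = 12√(1 - 0.37²) = 11.15 rad/s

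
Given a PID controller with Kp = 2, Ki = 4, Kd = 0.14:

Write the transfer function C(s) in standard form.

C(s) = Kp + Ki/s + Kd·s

Substituting values: C(s) = 2 + 4/s + 0.14s = (0.14s² + 2s + 4)/s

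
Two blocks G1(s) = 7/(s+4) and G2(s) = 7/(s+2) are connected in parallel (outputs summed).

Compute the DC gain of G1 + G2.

Parallel: G_eq = G1 + G2. DC gain = G1(0) + G2(0) = 7/4 + 7/2 = 1.75 + 3.5 = 5.25.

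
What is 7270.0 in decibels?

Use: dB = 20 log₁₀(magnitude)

dB = 20 log₁₀(7270.0) = 77.2 dB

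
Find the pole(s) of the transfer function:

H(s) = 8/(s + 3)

Pole is where denominator = 0: s + 3 = 0, so s = -3.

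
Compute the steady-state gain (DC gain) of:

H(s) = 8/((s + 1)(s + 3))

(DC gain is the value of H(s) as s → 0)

DC gain = H(0) = 8/(1 × 3) = 8/3 = 2.6667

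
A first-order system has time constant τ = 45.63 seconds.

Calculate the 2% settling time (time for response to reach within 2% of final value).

For first-order system, 2% settling time ≈ 4τ = 4 × 45.63 = 182.52 s.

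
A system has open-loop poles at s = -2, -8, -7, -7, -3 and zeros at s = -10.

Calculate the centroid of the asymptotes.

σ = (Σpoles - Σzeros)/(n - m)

σ = (Σpoles - Σzeros)/(n - m) = (-27 - (-10))/(5 - 1) = -17/4 = -4.25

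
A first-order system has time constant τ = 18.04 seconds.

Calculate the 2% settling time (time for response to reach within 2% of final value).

For first-order system, 2% settling time ≈ 4τ = 4 × 18.04 = 72.16 s.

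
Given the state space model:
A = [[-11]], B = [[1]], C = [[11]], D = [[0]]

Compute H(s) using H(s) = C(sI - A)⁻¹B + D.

(sI - A)⁻¹ = 1/(s + 11). H(s) = 11 × 1/(s + 11) + 0 = 11/(s + 11).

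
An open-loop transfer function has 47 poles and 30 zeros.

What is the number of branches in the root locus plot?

Root locus has n branches where n = number of poles = 47.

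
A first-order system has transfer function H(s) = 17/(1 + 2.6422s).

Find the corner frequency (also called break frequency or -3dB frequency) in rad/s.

Corner frequency = 1/τ = 1/2.6422 = 0.378 rad/s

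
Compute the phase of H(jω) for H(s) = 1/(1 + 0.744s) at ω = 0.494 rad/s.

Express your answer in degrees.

Phase = -arctan(ωτ) = -arctan(0.494 × 0.744) = -20.2°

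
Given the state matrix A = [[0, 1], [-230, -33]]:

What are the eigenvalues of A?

det(A - λI) = λ² - (-33)λ + 230 = (λ - (-23))(λ - (-10)). Eigenvalues: -23, -10.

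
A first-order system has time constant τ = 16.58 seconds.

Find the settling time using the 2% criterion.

For first-order system, 2% settling time ≈ 4τ = 4 × 16.58 = 66.32 s.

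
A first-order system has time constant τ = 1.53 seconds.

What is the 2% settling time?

For first-order system, 2% settling time ≈ 4τ = 4 × 1.53 = 6.12 s.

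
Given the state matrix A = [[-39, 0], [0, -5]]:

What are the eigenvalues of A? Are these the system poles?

For diagonal matrix, eigenvalues are diagonal entries: λ₁ = -39, λ₂ = -5. Eigenvalues of A = system poles.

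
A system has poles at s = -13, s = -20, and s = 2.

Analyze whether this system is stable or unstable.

Pole(s) at s = 2 are not in the left half-plane. System is unstable.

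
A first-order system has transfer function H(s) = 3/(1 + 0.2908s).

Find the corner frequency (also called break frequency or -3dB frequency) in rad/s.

Corner frequency = 1/τ = 1/0.2908 = 3.439 rad/s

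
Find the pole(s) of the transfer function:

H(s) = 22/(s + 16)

Pole is where denominator = 0: s + 16 = 0, so s = -16.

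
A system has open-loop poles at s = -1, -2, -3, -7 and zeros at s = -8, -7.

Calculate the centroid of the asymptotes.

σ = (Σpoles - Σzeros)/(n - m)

σ = (Σpoles - Σzeros)/(n - m) = (-13 - (-15))/(4 - 2) = 2/2 = 1.0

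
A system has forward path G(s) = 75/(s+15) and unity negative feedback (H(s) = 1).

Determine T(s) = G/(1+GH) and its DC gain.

T(s) = G/(1+GH) = [75/(s+15)] / [1 + 75/(s+15)] = 75/(s+15+75) = 75/(s+90). DC gain = 75/90 = 0.8333.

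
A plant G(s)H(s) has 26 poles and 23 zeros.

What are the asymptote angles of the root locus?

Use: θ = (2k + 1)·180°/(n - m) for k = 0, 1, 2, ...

n - m = 26 - 23 = 3. Angles: θk = (2k + 1)·180°/3 = 60°, 180°, 300°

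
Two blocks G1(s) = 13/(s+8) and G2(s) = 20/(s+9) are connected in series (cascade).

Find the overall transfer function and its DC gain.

Series: multiply transfer functions. G_eq = 13/(s+8) × 20/(s+9) = 260/((s+8)(s+9)). DC gain = 260/(8×9) = 3.6111.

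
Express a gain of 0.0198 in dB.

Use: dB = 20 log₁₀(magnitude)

dB = 20 log₁₀(0.0198) = -34.1 dB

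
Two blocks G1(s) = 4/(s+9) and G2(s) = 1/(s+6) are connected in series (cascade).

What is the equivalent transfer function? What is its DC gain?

Series: multiply transfer functions. G_eq = 4/(s+9) × 1/(s+6) = 4/((s+9)(s+6)). DC gain = 4/(9×6) = 0.0741.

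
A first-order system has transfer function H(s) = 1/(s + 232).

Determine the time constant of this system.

For H(s) = 1/(s + 1/τ), the pole is at -1/τ = -232, so τ = 1/232 = 0.0043 s.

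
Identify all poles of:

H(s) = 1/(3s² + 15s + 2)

Discriminant = 15² - 4×3×2 = 225 - 24 = 201 > 0, so two distinct real poles. Using quadratic formula: s = (-15 ± √201)/(2×3) = (-15 ± √201)/6, with √201 ≈ 14.1774. s₁ ≈ -0.1371, s₂ ≈ -4.8629. Poles: s₁ = -0.1371, s₂ = -4.8629.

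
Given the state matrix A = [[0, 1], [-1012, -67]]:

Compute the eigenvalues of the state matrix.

det(A - λI) = λ² - (-67)λ + 1012 = (λ - (-23))(λ - (-44)). Eigenvalues: -23, -44.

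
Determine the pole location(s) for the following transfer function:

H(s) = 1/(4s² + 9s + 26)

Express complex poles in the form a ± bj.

Discriminant = 9² - 4×4×26 = 81 - 416 = -335 < 0, so the poles are a complex conjugate pair s = (-9 ± j√335)/(2×4). Real part = -9/(2×4) = -9/8 = -1.125; imaginary part = ±√335/(2×4) ≈ 2.2879. Poles: s = -1.125 ± 2.2879j.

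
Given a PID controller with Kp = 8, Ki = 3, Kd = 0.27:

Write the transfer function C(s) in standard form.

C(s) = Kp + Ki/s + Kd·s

Substituting values: C(s) = 8 + 3/s + 0.27s = (0.27s² + 8s + 3)/s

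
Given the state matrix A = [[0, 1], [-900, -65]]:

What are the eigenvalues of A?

det(A - λI) = λ² - (-65)λ + 900 = (λ - (-20))(λ - (-45)). Eigenvalues: -20, -45.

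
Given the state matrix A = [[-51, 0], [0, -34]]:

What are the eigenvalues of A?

For diagonal matrix, eigenvalues are diagonal entries: λ₁ = -51, λ₂ = -34.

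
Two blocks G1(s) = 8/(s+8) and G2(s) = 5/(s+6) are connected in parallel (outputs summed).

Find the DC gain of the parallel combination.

Parallel: G_eq = G1 + G2. DC gain = G1(0) + G2(0) = 8/8 + 5/6 = 1 + 0.8333 = 1.8333.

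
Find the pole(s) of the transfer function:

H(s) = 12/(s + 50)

Pole is where denominator = 0: s + 50 = 0, so s = -50.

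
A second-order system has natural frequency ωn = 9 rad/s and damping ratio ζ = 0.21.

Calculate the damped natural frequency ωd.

ωd = ωn√(1 - ζ²) = 9√(1 - 0.21²) = 8.8 rad/s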